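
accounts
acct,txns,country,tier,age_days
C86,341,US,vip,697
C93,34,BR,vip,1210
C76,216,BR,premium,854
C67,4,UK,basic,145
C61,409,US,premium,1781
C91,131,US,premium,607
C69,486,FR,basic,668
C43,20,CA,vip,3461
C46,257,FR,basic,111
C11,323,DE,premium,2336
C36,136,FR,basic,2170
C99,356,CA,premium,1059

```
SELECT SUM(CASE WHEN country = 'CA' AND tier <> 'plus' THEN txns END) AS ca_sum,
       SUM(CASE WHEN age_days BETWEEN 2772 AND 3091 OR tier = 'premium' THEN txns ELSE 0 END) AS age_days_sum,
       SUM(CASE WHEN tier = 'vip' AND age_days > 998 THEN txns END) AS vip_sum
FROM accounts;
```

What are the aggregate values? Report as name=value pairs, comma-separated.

ca_sum=376, age_days_sum=1435, vip_sum=54

[ca_sum: country = 'CA' AND tier <> 'plus']
acct=C86: ✗
acct=C93: ✗
acct=C76: ✗
acct=C67: ✗
acct=C61: ✗
acct=C91: ✗
acct=C69: ✗
acct=C43: ✓ → 20
acct=C46: ✗
acct=C11: ✗
acct=C36: ✗
acct=C99: ✓ → 356
ca_sum = 20 + 356 = 376
—
[age_days_sum: age_days BETWEEN 2772 AND 3091 OR tier = 'premium']
acct=C86: ✗
acct=C93: ✗
acct=C76: ✓ → 216
acct=C67: ✗
acct=C61: ✓ → 409
acct=C91: ✓ → 131
acct=C69: ✗
acct=C43: ✗
acct=C46: ✗
acct=C11: ✓ → 323
acct=C36: ✗
acct=C99: ✓ → 356
age_days_sum = 216 + 409 + 131 + 323 + 356 = 1435
—
[vip_sum: tier = 'vip' AND age_days > 998]
acct=C86: ✗
acct=C93: ✓ → 34
acct=C76: ✗
acct=C67: ✗
acct=C61: ✗
acct=C91: ✗
acct=C69: ✗
acct=C43: ✓ → 20
acct=C46: ✗
acct=C11: ✗
acct=C36: ✗
acct=C99: ✗
vip_sum = 34 + 20 = 54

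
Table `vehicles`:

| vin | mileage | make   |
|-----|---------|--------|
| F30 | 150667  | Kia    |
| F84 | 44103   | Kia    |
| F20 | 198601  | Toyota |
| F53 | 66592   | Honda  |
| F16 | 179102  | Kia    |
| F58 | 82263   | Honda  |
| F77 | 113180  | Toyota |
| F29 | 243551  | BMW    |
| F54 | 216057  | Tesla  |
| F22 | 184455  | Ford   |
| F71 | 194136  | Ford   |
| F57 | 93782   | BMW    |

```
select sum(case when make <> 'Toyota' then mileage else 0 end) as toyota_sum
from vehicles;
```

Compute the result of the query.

vin=F30: ✓ → 150667
vin=F84: ✓ → 44103
vin=F20: ✗
vin=F53: ✓ → 66592
vin=F16: ✓ → 179102
vin=F58: ✓ → 82263
vin=F77: ✗
vin=F29: ✓ → 243551
vin=F54: ✓ → 216057
vin=F22: ✓ → 184455
vin=F71: ✓ → 194136
vin=F57: ✓ → 93782
toyota_sum = 150667 + 44103 + 66592 + 179102 + 82263 + 243551 + 216057 + 184455 + 194136 + 93782 = 1454708

1454708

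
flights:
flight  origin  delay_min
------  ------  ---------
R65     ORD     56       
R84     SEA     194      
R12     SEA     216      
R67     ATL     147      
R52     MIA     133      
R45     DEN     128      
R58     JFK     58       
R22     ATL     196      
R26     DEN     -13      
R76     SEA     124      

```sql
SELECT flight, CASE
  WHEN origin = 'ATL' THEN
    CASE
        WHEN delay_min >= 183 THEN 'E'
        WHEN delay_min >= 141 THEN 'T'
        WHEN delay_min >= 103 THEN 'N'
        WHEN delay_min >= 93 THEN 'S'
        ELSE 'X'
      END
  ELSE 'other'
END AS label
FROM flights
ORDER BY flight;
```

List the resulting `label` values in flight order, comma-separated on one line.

flight=R12: origin='SEA' → outer ELSE → other
flight=R22: origin='ATL' → inner[delay_min >= 183] → E
flight=R26: origin='DEN' → outer ELSE → other
flight=R45: origin='DEN' → outer ELSE → other
flight=R52: origin='MIA' → outer ELSE → other
flight=R58: origin='JFK' → outer ELSE → other
flight=R65: origin='ORD' → outer ELSE → other
flight=R67: origin='ATL' → inner[delay_min >= 141] → T
flight=R76: origin='SEA' → outer ELSE → other
flight=R84: origin='SEA' → outer ELSE → other

other, E, other, other, other, other, other, T, other, other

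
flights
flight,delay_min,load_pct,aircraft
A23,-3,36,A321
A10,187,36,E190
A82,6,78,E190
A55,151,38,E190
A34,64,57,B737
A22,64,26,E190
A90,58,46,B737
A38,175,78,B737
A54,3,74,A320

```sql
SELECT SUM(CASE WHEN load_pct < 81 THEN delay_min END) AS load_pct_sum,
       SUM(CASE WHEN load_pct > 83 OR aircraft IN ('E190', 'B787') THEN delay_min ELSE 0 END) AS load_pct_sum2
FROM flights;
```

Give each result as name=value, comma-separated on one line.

[load_pct_sum: load_pct < 81]
flight=A23: ✓ → -3
flight=A10: ✓ → 187
flight=A82: ✓ → 6
flight=A55: ✓ → 151
flight=A34: ✓ → 64
flight=A22: ✓ → 64
flight=A90: ✓ → 58
flight=A38: ✓ → 175
flight=A54: ✓ → 3
load_pct_sum = -3 + 187 + 6 + 151 + 64 + 64 + 58 + 175 + 3 = 705
—
[load_pct_sum2: load_pct > 83 OR aircraft IN ('E190', 'B787')]
flight=A23: ✗
flight=A10: ✓ → 187
flight=A82: ✓ → 6
flight=A55: ✓ → 151
flight=A34: ✗
flight=A22: ✓ → 64
flight=A90: ✗
flight=A38: ✗
flight=A54: ✗
load_pct_sum2 = 187 + 6 + 151 + 64 = 408

load_pct_sum=705, load_pct_sum2=408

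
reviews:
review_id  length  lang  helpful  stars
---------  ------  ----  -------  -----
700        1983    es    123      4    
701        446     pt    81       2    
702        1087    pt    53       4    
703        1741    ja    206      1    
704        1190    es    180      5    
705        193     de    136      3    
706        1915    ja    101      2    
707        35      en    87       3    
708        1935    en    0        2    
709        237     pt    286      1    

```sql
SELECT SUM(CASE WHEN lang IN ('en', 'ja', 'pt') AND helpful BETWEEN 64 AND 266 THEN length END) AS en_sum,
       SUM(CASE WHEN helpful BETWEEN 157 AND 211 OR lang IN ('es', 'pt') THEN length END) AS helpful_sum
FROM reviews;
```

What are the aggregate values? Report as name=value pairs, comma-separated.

en_sum=4137, helpful_sum=6684

[en_sum: lang IN ('en', 'ja', 'pt') AND helpful BETWEEN 64 AND 266]
review_id=700: ✗
review_id=701: ✓ → 446
review_id=702: ✗
review_id=703: ✓ → 1741
review_id=704: ✗
review_id=705: ✗
review_id=706: ✓ → 1915
review_id=707: ✓ → 35
review_id=708: ✗
review_id=709: ✗
en_sum = 446 + 1741 + 1915 + 35 = 4137
—
[helpful_sum: helpful BETWEEN 157 AND 211 OR lang IN ('es', 'pt')]
review_id=700: ✓ → 1983
review_id=701: ✓ → 446
review_id=702: ✓ → 1087
review_id=703: ✓ → 1741
review_id=704: ✓ → 1190
review_id=705: ✗
review_id=706: ✗
review_id=707: ✗
review_id=708: ✗
review_id=709: ✓ → 237
helpful_sum = 1983 + 446 + 1087 + 1741 + 1190 + 237 = 6684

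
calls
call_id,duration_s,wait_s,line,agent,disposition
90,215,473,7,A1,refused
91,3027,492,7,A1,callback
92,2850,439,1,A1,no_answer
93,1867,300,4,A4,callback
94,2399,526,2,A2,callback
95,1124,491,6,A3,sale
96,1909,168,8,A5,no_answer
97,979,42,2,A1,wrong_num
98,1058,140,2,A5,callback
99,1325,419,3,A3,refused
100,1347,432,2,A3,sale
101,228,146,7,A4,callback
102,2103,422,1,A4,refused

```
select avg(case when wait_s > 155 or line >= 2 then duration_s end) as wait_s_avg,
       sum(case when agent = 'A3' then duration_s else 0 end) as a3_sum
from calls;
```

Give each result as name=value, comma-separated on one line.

wait_s_avg=1571.6153846154, a3_sum=3796

[wait_s_avg: wait_s > 155 or line >= 2]
call_id=90: ✓ → 215
call_id=91: ✓ → 3027
call_id=92: ✓ → 2850
call_id=93: ✓ → 1867
call_id=94: ✓ → 2399
call_id=95: ✓ → 1124
call_id=96: ✓ → 1909
call_id=97: ✓ → 979
call_id=98: ✓ → 1058
call_id=99: ✓ → 1325
call_id=100: ✓ → 1347
call_id=101: ✓ → 228
call_id=102: ✓ → 2103
wait_s_avg = (215 + 3027 + 2850 + 1867 + 2399 + 1124 + 1909 + 979 + 1058 + 1325 + 1347 + 228 + 2103) / 13 = 1571.6153846154
—
[a3_sum: agent = 'A3']
call_id=90: ✗
call_id=91: ✗
call_id=92: ✗
call_id=93: ✗
call_id=94: ✗
call_id=95: ✓ → 1124
call_id=96: ✗
call_id=97: ✗
call_id=98: ✗
call_id=99: ✓ → 1325
call_id=100: ✓ → 1347
call_id=101: ✗
call_id=102: ✗
a3_sum = 1124 + 1325 + 1347 = 3796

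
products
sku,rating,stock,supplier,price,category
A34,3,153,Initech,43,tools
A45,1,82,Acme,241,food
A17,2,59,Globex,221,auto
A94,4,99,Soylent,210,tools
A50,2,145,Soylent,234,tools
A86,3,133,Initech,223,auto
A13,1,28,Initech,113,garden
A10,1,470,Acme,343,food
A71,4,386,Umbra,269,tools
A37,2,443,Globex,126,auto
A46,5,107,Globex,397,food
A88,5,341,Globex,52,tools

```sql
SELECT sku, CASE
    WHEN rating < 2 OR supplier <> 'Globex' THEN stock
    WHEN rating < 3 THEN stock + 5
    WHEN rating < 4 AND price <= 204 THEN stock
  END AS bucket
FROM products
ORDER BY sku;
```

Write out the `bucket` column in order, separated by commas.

470, 28, 64, 153, 448, 82, NULL, 145, 386, 133, NULL, 99

sku=A10: rating < 2 OR supplier <> 'Globex' → 470
sku=A13: rating < 2 OR supplier <> 'Globex' → 28
sku=A17: rating < 3 → 64
sku=A34: rating < 2 OR supplier <> 'Globex' → 153
sku=A37: rating < 3 → 448
sku=A45: rating < 2 OR supplier <> 'Globex' → 82
sku=A46: (no match → NULL) → NULL
sku=A50: rating < 2 OR supplier <> 'Globex' → 145
sku=A71: rating < 2 OR supplier <> 'Globex' → 386
sku=A86: rating < 2 OR supplier <> 'Globex' → 133
sku=A88: (no match → NULL) → NULL
sku=A94: rating < 2 OR supplier <> 'Globex' → 99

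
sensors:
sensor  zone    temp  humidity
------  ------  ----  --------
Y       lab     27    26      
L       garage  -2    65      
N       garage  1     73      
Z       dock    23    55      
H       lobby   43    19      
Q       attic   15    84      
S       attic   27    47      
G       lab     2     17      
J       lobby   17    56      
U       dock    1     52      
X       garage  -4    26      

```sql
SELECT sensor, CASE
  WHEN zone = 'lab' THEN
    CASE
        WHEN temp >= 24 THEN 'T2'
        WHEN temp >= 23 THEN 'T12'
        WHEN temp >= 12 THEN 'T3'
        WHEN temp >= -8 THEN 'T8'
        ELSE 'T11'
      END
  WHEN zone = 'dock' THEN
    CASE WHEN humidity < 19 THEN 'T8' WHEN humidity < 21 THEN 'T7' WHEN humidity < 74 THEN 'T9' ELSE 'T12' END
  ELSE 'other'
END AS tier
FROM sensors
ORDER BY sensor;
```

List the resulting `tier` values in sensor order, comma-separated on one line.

sensor=G: zone='lab' → inner[temp >= -8] → T8
sensor=H: zone='lobby' → outer ELSE → other
sensor=J: zone='lobby' → outer ELSE → other
sensor=L: zone='garage' → outer ELSE → other
sensor=N: zone='garage' → outer ELSE → other
sensor=Q: zone='attic' → outer ELSE → other
sensor=S: zone='attic' → outer ELSE → other
sensor=U: zone='dock' → inner[humidity < 74] → T9
sensor=X: zone='garage' → outer ELSE → other
sensor=Y: zone='lab' → inner[temp >= 24] → T2
sensor=Z: zone='dock' → inner[humidity < 74] → T9

T8, other, other, other, other, other, other, T9, other, T2, T9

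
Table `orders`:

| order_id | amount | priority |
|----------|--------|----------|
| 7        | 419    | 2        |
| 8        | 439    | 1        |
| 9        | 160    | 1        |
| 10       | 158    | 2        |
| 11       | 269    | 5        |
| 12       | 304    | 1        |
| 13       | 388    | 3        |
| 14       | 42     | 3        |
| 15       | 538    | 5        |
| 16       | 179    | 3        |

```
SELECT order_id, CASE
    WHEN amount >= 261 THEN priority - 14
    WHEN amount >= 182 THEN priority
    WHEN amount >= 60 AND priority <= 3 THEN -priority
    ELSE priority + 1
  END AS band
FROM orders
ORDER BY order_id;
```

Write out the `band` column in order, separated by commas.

-12, -13, -1, -2, -9, -13, -11, 4, -9, -3

order_id=7: amount >= 261 → -12
order_id=8: amount >= 261 → -13
order_id=9: amount >= 60 AND priority <= 3 → -1
order_id=10: amount >= 60 AND priority <= 3 → -2
order_id=11: amount >= 261 → -9
order_id=12: amount >= 261 → -13
order_id=13: amount >= 261 → -11
order_id=14: ELSE → 4
order_id=15: amount >= 261 → -9
order_id=16: amount >= 60 AND priority <= 3 → -3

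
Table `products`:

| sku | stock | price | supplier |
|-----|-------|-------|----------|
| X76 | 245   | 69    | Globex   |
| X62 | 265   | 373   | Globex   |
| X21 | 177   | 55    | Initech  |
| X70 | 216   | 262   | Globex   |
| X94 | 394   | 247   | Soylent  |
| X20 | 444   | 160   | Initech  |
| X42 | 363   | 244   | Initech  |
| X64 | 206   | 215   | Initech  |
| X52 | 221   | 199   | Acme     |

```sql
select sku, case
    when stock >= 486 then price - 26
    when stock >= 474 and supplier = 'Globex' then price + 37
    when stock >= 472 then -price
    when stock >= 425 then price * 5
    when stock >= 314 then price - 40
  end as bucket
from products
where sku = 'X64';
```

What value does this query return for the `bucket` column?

sku = X64: stock=206, price=215, supplier=Initech.
stock >= 486 → false
stock >= 474 and supplier = 'Globex' → false
stock >= 472 → false
stock >= 425 → false
stock >= 314 → false
No WHEN matched and there is no ELSE, so the CASE yields NULL.

NULL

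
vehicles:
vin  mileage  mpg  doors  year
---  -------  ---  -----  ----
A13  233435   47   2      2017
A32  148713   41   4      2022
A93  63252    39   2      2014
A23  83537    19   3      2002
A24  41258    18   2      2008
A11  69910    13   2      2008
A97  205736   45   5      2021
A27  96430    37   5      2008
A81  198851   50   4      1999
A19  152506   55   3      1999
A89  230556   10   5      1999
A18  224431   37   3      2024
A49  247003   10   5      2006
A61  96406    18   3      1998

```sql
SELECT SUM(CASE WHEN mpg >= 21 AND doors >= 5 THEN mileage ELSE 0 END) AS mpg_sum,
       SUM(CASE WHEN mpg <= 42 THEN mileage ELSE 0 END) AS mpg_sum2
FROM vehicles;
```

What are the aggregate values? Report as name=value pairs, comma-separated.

[mpg_sum: mpg >= 21 AND doors >= 5]
vin=A13: ✗
vin=A32: ✗
vin=A93: ✗
vin=A23: ✗
vin=A24: ✗
vin=A11: ✗
vin=A97: ✓ → 205736
vin=A27: ✓ → 96430
vin=A81: ✗
vin=A19: ✗
vin=A89: ✗
vin=A18: ✗
vin=A49: ✗
vin=A61: ✗
mpg_sum = 205736 + 96430 = 302166
—
[mpg_sum2: mpg <= 42]
vin=A13: ✗
vin=A32: ✓ → 148713
vin=A93: ✓ → 63252
vin=A23: ✓ → 83537
vin=A24: ✓ → 41258
vin=A11: ✓ → 69910
vin=A97: ✗
vin=A27: ✓ → 96430
vin=A81: ✗
vin=A19: ✗
vin=A89: ✓ → 230556
vin=A18: ✓ → 224431
vin=A49: ✓ → 247003
vin=A61: ✓ → 96406
mpg_sum2 = 148713 + 63252 + 83537 + 41258 + 69910 + 96430 + 230556 + 224431 + 247003 + 96406 = 1301496

mpg_sum=302166, mpg_sum2=1301496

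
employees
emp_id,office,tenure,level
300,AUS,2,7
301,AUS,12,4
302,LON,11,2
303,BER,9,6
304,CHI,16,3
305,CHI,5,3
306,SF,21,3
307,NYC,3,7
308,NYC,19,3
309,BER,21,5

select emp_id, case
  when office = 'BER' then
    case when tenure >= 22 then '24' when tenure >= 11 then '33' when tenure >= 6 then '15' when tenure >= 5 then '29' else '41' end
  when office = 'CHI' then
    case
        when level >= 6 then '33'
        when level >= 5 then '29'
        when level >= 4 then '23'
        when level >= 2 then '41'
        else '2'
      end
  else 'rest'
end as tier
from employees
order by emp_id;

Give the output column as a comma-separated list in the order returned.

rest, rest, rest, 15, 41, 41, rest, rest, rest, 33

emp_id=300: office='AUS' → outer ELSE → rest
emp_id=301: office='AUS' → outer ELSE → rest
emp_id=302: office='LON' → outer ELSE → rest
emp_id=303: office='BER' → inner[tenure >= 6] → 15
emp_id=304: office='CHI' → inner[level >= 2] → 41
emp_id=305: office='CHI' → inner[level >= 2] → 41
emp_id=306: office='SF' → outer ELSE → rest
emp_id=307: office='NYC' → outer ELSE → rest
emp_id=308: office='NYC' → outer ELSE → rest
emp_id=309: office='BER' → inner[tenure >= 11] → 33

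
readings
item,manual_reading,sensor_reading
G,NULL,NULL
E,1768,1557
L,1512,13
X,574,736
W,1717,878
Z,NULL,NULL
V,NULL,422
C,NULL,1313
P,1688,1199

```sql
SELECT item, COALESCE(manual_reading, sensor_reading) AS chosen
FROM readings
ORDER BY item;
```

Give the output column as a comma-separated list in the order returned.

1313, 1768, NULL, 1512, 1688, 422, 1717, 574, NULL

item=C: manual_reading=NULL, sensor_reading=1313 → 1313
item=E: manual_reading=1768 → 1768
item=G: manual_reading=NULL, sensor_reading=NULL (all NULL) → NULL
item=L: manual_reading=1512 → 1512
item=P: manual_reading=1688 → 1688
item=V: manual_reading=NULL, sensor_reading=422 → 422
item=W: manual_reading=1717 → 1717
item=X: manual_reading=574 → 574
item=Z: manual_reading=NULL, sensor_reading=NULL (all NULL) → NULL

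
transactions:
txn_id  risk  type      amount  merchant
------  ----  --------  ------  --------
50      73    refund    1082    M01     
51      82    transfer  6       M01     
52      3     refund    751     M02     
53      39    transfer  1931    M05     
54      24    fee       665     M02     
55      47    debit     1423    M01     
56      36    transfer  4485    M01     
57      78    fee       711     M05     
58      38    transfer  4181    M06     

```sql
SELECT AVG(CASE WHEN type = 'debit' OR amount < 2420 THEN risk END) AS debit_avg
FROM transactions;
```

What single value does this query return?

49.4285714286

txn_id=50: ✓ → 73
txn_id=51: ✓ → 82
txn_id=52: ✓ → 3
txn_id=53: ✓ → 39
txn_id=54: ✓ → 24
txn_id=55: ✓ → 47
txn_id=56: ✗
txn_id=57: ✓ → 78
txn_id=58: ✗
debit_avg = (73 + 82 + 3 + 39 + 24 + 47 + 78) / 7 = 49.4285714286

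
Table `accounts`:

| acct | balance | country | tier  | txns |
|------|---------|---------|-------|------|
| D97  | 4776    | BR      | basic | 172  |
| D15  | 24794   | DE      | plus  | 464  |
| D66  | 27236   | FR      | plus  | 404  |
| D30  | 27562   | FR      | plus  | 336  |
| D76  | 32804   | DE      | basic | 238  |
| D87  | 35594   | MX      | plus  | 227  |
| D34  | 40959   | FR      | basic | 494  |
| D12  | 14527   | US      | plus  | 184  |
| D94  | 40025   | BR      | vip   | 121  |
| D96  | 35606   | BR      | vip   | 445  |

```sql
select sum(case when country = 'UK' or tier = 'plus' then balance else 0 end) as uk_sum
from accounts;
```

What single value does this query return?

acct=D97: ✗
acct=D15: ✓ → 24794
acct=D66: ✓ → 27236
acct=D30: ✓ → 27562
acct=D76: ✗
acct=D87: ✓ → 35594
acct=D34: ✗
acct=D12: ✓ → 14527
acct=D94: ✗
acct=D96: ✗
uk_sum = 24794 + 27236 + 27562 + 35594 + 14527 = 129713

129713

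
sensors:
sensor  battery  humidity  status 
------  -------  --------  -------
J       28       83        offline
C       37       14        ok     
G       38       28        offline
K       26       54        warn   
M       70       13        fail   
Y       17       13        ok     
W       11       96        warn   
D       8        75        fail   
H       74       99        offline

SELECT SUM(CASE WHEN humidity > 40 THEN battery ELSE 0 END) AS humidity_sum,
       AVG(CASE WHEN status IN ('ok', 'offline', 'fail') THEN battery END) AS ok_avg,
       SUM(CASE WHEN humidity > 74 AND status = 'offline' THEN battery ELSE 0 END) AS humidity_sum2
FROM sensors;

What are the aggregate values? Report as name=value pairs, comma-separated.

[humidity_sum: humidity > 40]
sensor=J: ✓ → 28
sensor=C: ✗
sensor=G: ✗
sensor=K: ✓ → 26
sensor=M: ✗
sensor=Y: ✗
sensor=W: ✓ → 11
sensor=D: ✓ → 8
sensor=H: ✓ → 74
humidity_sum = 28 + 26 + 11 + 8 + 74 = 147
—
[ok_avg: status IN ('ok', 'offline', 'fail')]
sensor=J: ✓ → 28
sensor=C: ✓ → 37
sensor=G: ✓ → 38
sensor=K: ✗
sensor=M: ✓ → 70
sensor=Y: ✓ → 17
sensor=W: ✗
sensor=D: ✓ → 8
sensor=H: ✓ → 74
ok_avg = (28 + 37 + 38 + 70 + 17 + 8 + 74) / 7 = 38.8571428571
—
[humidity_sum2: humidity > 74 AND status = 'offline']
sensor=J: ✓ → 28
sensor=C: ✗
sensor=G: ✗
sensor=K: ✗
sensor=M: ✗
sensor=Y: ✗
sensor=W: ✗
sensor=D: ✗
sensor=H: ✓ → 74
humidity_sum2 = 28 + 74 = 102

humidity_sum=147, ok_avg=38.8571428571, humidity_sum2=102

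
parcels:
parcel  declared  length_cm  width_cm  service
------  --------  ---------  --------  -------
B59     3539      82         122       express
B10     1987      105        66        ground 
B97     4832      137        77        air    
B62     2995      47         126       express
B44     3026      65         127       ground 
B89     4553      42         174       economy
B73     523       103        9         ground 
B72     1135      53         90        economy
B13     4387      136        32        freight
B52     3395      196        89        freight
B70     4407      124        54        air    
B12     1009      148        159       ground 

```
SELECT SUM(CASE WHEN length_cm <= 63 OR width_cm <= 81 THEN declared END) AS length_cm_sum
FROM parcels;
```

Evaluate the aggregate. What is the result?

24819

parcel=B59: ✗
parcel=B10: ✓ → 1987
parcel=B97: ✓ → 4832
parcel=B62: ✓ → 2995
parcel=B44: ✗
parcel=B89: ✓ → 4553
parcel=B73: ✓ → 523
parcel=B72: ✓ → 1135
parcel=B13: ✓ → 4387
parcel=B52: ✗
parcel=B70: ✓ → 4407
parcel=B12: ✗
length_cm_sum = 1987 + 4832 + 2995 + 4553 + 523 + 1135 + 4387 + 4407 = 24819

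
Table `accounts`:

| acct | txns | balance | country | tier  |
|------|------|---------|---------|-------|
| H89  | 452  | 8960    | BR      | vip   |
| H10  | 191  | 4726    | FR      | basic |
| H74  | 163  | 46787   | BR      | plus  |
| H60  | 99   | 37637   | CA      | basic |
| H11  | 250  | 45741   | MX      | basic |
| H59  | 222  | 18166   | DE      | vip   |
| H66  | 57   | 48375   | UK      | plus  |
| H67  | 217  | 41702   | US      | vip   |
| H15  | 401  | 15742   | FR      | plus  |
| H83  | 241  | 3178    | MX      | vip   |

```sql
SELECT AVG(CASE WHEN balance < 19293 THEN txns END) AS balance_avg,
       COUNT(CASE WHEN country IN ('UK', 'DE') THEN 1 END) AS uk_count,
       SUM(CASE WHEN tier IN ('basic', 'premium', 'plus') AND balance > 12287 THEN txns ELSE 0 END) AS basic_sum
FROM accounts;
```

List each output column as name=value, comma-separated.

balance_avg=301.4, uk_count=2, basic_sum=970

[balance_avg: balance < 19293]
acct=H89: ✓ → 452
acct=H10: ✓ → 191
acct=H74: ✗
acct=H60: ✗
acct=H11: ✗
acct=H59: ✓ → 222
acct=H66: ✗
acct=H67: ✗
acct=H15: ✓ → 401
acct=H83: ✓ → 241
balance_avg = (452 + 191 + 222 + 401 + 241) / 5 = 301.4
—
[uk_count: country IN ('UK', 'DE')]
acct=H89: ✗
acct=H10: ✗
acct=H74: ✗
acct=H60: ✗
acct=H11: ✗
acct=H59: ✓ → 1
acct=H66: ✓ → 1
acct=H67: ✗
acct=H15: ✗
acct=H83: ✗
uk_count = COUNT(1, 1) = 2
—
[basic_sum: tier IN ('basic', 'premium', 'plus') AND balance > 12287]
acct=H89: ✗
acct=H10: ✗
acct=H74: ✓ → 163
acct=H60: ✓ → 99
acct=H11: ✓ → 250
acct=H59: ✗
acct=H66: ✓ → 57
acct=H67: ✗
acct=H15: ✓ → 401
acct=H83: ✗
basic_sum = 163 + 99 + 250 + 57 + 401 = 970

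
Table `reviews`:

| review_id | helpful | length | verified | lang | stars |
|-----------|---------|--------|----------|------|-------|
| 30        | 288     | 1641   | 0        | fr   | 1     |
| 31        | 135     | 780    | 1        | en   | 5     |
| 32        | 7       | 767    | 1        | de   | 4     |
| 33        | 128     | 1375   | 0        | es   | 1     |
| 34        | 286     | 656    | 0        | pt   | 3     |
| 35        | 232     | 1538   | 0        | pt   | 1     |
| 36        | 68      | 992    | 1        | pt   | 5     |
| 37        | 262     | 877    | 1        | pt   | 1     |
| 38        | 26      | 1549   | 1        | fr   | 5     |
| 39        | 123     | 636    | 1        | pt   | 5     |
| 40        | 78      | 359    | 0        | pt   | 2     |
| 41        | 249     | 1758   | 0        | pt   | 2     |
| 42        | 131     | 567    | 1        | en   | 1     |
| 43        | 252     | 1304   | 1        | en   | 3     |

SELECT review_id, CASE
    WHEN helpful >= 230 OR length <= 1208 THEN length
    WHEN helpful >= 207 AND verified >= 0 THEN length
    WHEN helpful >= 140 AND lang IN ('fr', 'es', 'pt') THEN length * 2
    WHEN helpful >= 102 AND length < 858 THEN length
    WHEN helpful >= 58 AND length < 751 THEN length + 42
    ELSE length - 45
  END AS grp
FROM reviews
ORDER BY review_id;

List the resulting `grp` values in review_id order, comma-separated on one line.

review_id=30: helpful >= 230 OR length <= 1208 → 1641
review_id=31: helpful >= 230 OR length <= 1208 → 780
review_id=32: helpful >= 230 OR length <= 1208 → 767
review_id=33: ELSE → 1330
review_id=34: helpful >= 230 OR length <= 1208 → 656
review_id=35: helpful >= 230 OR length <= 1208 → 1538
review_id=36: helpful >= 230 OR length <= 1208 → 992
review_id=37: helpful >= 230 OR length <= 1208 → 877
review_id=38: ELSE → 1504
review_id=39: helpful >= 230 OR length <= 1208 → 636
review_id=40: helpful >= 230 OR length <= 1208 → 359
review_id=41: helpful >= 230 OR length <= 1208 → 1758
review_id=42: helpful >= 230 OR length <= 1208 → 567
review_id=43: helpful >= 230 OR length <= 1208 → 1304

1641, 780, 767, 1330, 656, 1538, 992, 877, 1504, 636, 359, 1758, 567, 1304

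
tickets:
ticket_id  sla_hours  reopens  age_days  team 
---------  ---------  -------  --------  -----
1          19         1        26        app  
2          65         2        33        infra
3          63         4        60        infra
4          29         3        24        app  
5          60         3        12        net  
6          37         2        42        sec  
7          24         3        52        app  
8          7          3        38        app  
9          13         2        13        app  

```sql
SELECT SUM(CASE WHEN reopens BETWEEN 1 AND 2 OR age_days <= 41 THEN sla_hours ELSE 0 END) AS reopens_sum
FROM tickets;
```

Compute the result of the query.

230

ticket_id=1: ✓ → 19
ticket_id=2: ✓ → 65
ticket_id=3: ✗
ticket_id=4: ✓ → 29
ticket_id=5: ✓ → 60
ticket_id=6: ✓ → 37
ticket_id=7: ✗
ticket_id=8: ✓ → 7
ticket_id=9: ✓ → 13
reopens_sum = 19 + 65 + 29 + 60 + 37 + 7 + 13 = 230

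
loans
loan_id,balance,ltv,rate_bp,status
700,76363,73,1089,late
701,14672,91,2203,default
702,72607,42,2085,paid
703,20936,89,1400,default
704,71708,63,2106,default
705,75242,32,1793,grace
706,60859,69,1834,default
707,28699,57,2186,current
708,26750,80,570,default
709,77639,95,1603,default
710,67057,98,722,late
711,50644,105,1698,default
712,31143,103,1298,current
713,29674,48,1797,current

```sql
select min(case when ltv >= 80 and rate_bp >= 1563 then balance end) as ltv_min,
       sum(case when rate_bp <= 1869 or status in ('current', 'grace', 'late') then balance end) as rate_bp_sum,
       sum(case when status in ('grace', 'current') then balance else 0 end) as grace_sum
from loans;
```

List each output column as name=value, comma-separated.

[ltv_min: ltv >= 80 and rate_bp >= 1563]
loan_id=700: ✗
loan_id=701: ✓ → 14672
loan_id=702: ✗
loan_id=703: ✗
loan_id=704: ✗
loan_id=705: ✗
loan_id=706: ✗
loan_id=707: ✗
loan_id=708: ✗
loan_id=709: ✓ → 77639
loan_id=710: ✗
loan_id=711: ✓ → 50644
loan_id=712: ✗
loan_id=713: ✗
ltv_min = MIN(14672, 77639, 50644) = 14672
—
[rate_bp_sum: rate_bp <= 1869 or status in ('current', 'grace', 'late')]
loan_id=700: ✓ → 76363
loan_id=701: ✗
loan_id=702: ✗
loan_id=703: ✓ → 20936
loan_id=704: ✗
loan_id=705: ✓ → 75242
loan_id=706: ✓ → 60859
loan_id=707: ✓ → 28699
loan_id=708: ✓ → 26750
loan_id=709: ✓ → 77639
loan_id=710: ✓ → 67057
loan_id=711: ✓ → 50644
loan_id=712: ✓ → 31143
loan_id=713: ✓ → 29674
rate_bp_sum = 76363 + 20936 + 75242 + 60859 + 28699 + 26750 + 77639 + 67057 + 50644 + 31143 + 29674 = 545006
—
[grace_sum: status in ('grace', 'current')]
loan_id=700: ✗
loan_id=701: ✗
loan_id=702: ✗
loan_id=703: ✗
loan_id=704: ✗
loan_id=705: ✓ → 75242
loan_id=706: ✗
loan_id=707: ✓ → 28699
loan_id=708: ✗
loan_id=709: ✗
loan_id=710: ✗
loan_id=711: ✗
loan_id=712: ✓ → 31143
loan_id=713: ✓ → 29674
grace_sum = 75242 + 28699 + 31143 + 29674 = 164758

ltv_min=14672, rate_bp_sum=545006, grace_sum=164758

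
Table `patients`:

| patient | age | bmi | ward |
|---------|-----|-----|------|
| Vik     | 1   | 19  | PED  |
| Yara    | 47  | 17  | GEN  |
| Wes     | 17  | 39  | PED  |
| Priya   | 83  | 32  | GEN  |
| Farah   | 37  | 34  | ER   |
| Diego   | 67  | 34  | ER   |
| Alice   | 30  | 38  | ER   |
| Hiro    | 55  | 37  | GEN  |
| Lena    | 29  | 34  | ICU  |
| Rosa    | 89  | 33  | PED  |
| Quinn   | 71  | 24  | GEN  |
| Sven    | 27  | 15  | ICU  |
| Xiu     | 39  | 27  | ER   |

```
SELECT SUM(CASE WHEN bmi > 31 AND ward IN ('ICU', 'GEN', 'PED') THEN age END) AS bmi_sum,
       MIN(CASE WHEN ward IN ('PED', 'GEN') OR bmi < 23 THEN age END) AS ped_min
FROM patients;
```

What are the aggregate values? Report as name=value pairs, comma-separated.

[bmi_sum: bmi > 31 AND ward IN ('ICU', 'GEN', 'PED')]
patient=Vik: ✗
patient=Yara: ✗
patient=Wes: ✓ → 17
patient=Priya: ✓ → 83
patient=Farah: ✗
patient=Diego: ✗
patient=Alice: ✗
patient=Hiro: ✓ → 55
patient=Lena: ✓ → 29
patient=Rosa: ✓ → 89
patient=Quinn: ✗
patient=Sven: ✗
patient=Xiu: ✗
bmi_sum = 17 + 83 + 55 + 29 + 89 = 273
—
[ped_min: ward IN ('PED', 'GEN') OR bmi < 23]
patient=Vik: ✓ → 1
patient=Yara: ✓ → 47
patient=Wes: ✓ → 17
patient=Priya: ✓ → 83
patient=Farah: ✗
patient=Diego: ✗
patient=Alice: ✗
patient=Hiro: ✓ → 55
patient=Lena: ✗
patient=Rosa: ✓ → 89
patient=Quinn: ✓ → 71
patient=Sven: ✓ → 27
patient=Xiu: ✗
ped_min = MIN(1, 47, 17, 83, 55, 89, 71, 27) = 1

bmi_sum=273, ped_min=1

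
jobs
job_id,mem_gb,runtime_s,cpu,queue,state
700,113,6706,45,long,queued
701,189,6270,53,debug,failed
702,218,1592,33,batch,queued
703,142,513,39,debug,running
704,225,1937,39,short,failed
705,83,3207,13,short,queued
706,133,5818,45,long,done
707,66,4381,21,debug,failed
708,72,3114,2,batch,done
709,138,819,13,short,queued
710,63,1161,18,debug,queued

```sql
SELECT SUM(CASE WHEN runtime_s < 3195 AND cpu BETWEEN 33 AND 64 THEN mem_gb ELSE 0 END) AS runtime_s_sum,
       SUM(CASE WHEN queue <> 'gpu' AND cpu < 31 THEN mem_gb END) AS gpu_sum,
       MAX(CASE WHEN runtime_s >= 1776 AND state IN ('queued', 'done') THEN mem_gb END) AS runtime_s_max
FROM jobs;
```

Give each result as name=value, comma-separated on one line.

runtime_s_sum=585, gpu_sum=422, runtime_s_max=133

[runtime_s_sum: runtime_s < 3195 AND cpu BETWEEN 33 AND 64]
job_id=700: ✗
job_id=701: ✗
job_id=702: ✓ → 218
job_id=703: ✓ → 142
job_id=704: ✓ → 225
job_id=705: ✗
job_id=706: ✗
job_id=707: ✗
job_id=708: ✗
job_id=709: ✗
job_id=710: ✗
runtime_s_sum = 218 + 142 + 225 = 585
—
[gpu_sum: queue <> 'gpu' AND cpu < 31]
job_id=700: ✗
job_id=701: ✗
job_id=702: ✗
job_id=703: ✗
job_id=704: ✗
job_id=705: ✓ → 83
job_id=706: ✗
job_id=707: ✓ → 66
job_id=708: ✓ → 72
job_id=709: ✓ → 138
job_id=710: ✓ → 63
gpu_sum = 83 + 66 + 72 + 138 + 63 = 422
—
[runtime_s_max: runtime_s >= 1776 AND state IN ('queued', 'done')]
job_id=700: ✓ → 113
job_id=701: ✗
job_id=702: ✗
job_id=703: ✗
job_id=704: ✗
job_id=705: ✓ → 83
job_id=706: ✓ → 133
job_id=707: ✗
job_id=708: ✓ → 72
job_id=709: ✗
job_id=710: ✗
runtime_s_max = MAX(113, 83, 133, 72) = 133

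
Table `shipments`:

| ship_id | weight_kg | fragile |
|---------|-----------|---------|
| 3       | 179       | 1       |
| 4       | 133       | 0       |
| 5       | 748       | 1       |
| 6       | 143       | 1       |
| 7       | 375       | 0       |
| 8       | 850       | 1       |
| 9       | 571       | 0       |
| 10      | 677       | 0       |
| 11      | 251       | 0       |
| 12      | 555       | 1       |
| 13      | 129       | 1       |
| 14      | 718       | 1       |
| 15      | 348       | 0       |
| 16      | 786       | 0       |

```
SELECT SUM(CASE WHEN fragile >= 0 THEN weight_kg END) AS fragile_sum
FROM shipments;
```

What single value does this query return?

6463

ship_id=3: ✓ → 179
ship_id=4: ✓ → 133
ship_id=5: ✓ → 748
ship_id=6: ✓ → 143
ship_id=7: ✓ → 375
ship_id=8: ✓ → 850
ship_id=9: ✓ → 571
ship_id=10: ✓ → 677
ship_id=11: ✓ → 251
ship_id=12: ✓ → 555
ship_id=13: ✓ → 129
ship_id=14: ✓ → 718
ship_id=15: ✓ → 348
ship_id=16: ✓ → 786
fragile_sum = 179 + 133 + 748 + 143 + 375 + 850 + 571 + 677 + 251 + 555 + 129 + 718 + 348 + 786 = 6463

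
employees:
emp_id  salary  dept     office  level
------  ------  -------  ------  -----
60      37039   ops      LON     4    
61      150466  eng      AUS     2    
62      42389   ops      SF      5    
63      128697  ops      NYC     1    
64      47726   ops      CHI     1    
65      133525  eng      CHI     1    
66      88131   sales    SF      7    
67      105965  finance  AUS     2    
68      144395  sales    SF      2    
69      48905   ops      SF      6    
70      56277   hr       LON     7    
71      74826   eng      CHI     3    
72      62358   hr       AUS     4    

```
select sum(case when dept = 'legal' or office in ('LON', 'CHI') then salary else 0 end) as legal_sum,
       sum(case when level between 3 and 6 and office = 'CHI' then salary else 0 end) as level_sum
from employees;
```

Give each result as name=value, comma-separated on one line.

legal_sum=349393, level_sum=74826

[legal_sum: dept = 'legal' or office in ('LON', 'CHI')]
emp_id=60: ✓ → 37039
emp_id=61: ✗
emp_id=62: ✗
emp_id=63: ✗
emp_id=64: ✓ → 47726
emp_id=65: ✓ → 133525
emp_id=66: ✗
emp_id=67: ✗
emp_id=68: ✗
emp_id=69: ✗
emp_id=70: ✓ → 56277
emp_id=71: ✓ → 74826
emp_id=72: ✗
legal_sum = 37039 + 47726 + 133525 + 56277 + 74826 = 349393
—
[level_sum: level between 3 and 6 and office = 'CHI']
emp_id=60: ✗
emp_id=61: ✗
emp_id=62: ✗
emp_id=63: ✗
emp_id=64: ✗
emp_id=65: ✗
emp_id=66: ✗
emp_id=67: ✗
emp_id=68: ✗
emp_id=69: ✗
emp_id=70: ✗
emp_id=71: ✓ → 74826
emp_id=72: ✗
level_sum = 74826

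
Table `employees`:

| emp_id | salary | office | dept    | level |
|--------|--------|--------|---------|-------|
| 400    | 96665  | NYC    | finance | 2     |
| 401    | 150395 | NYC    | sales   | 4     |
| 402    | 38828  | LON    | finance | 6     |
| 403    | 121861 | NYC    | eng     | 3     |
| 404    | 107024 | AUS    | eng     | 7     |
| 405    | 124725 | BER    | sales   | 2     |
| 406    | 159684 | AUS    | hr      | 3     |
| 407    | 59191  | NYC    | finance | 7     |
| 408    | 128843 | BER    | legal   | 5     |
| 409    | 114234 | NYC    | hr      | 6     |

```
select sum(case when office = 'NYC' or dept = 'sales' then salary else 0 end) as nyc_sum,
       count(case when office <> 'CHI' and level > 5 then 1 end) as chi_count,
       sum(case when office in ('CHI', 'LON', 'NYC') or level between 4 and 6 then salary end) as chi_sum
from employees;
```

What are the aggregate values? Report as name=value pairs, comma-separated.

nyc_sum=667071, chi_count=4, chi_sum=710017

[nyc_sum: office = 'NYC' or dept = 'sales']
emp_id=400: ✓ → 96665
emp_id=401: ✓ → 150395
emp_id=402: ✗
emp_id=403: ✓ → 121861
emp_id=404: ✗
emp_id=405: ✓ → 124725
emp_id=406: ✗
emp_id=407: ✓ → 59191
emp_id=408: ✗
emp_id=409: ✓ → 114234
nyc_sum = 96665 + 150395 + 121861 + 124725 + 59191 + 114234 = 667071
—
[chi_count: office <> 'CHI' and level > 5]
emp_id=400: ✗
emp_id=401: ✗
emp_id=402: ✓ → 1
emp_id=403: ✗
emp_id=404: ✓ → 1
emp_id=405: ✗
emp_id=406: ✗
emp_id=407: ✓ → 1
emp_id=408: ✗
emp_id=409: ✓ → 1
chi_count = COUNT(1, 1, 1, 1) = 4
—
[chi_sum: office in ('CHI', 'LON', 'NYC') or level between 4 and 6]
emp_id=400: ✓ → 96665
emp_id=401: ✓ → 150395
emp_id=402: ✓ → 38828
emp_id=403: ✓ → 121861
emp_id=404: ✗
emp_id=405: ✗
emp_id=406: ✗
emp_id=407: ✓ → 59191
emp_id=408: ✓ → 128843
emp_id=409: ✓ → 114234
chi_sum = 96665 + 150395 + 38828 + 121861 + 59191 + 128843 + 114234 = 710017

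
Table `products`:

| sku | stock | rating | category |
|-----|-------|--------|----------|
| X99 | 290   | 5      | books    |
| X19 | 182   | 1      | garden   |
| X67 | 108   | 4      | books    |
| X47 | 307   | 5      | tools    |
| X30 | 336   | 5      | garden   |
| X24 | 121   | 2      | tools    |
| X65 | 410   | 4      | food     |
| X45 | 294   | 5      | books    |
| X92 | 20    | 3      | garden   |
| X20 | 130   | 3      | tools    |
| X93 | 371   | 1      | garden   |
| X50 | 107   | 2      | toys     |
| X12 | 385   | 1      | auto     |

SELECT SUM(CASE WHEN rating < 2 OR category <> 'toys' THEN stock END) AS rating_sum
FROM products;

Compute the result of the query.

sku=X99: ✓ → 290
sku=X19: ✓ → 182
sku=X67: ✓ → 108
sku=X47: ✓ → 307
sku=X30: ✓ → 336
sku=X24: ✓ → 121
sku=X65: ✓ → 410
sku=X45: ✓ → 294
sku=X92: ✓ → 20
sku=X20: ✓ → 130
sku=X93: ✓ → 371
sku=X50: ✗
sku=X12: ✓ → 385
rating_sum = 290 + 182 + 108 + 307 + 336 + 121 + 410 + 294 + 20 + 130 + 371 + 385 = 2954

2954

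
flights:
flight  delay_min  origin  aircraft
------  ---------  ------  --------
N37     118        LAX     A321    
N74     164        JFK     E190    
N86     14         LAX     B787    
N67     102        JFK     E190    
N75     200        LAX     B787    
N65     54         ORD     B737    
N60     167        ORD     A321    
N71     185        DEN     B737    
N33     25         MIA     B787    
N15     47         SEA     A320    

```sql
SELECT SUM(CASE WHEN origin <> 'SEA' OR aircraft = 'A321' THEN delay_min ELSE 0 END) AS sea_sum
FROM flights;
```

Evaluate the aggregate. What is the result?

flight=N37: ✓ → 118
flight=N74: ✓ → 164
flight=N86: ✓ → 14
flight=N67: ✓ → 102
flight=N75: ✓ → 200
flight=N65: ✓ → 54
flight=N60: ✓ → 167
flight=N71: ✓ → 185
flight=N33: ✓ → 25
flight=N15: ✗
sea_sum = 118 + 164 + 14 + 102 + 200 + 54 + 167 + 185 + 25 = 1029

1029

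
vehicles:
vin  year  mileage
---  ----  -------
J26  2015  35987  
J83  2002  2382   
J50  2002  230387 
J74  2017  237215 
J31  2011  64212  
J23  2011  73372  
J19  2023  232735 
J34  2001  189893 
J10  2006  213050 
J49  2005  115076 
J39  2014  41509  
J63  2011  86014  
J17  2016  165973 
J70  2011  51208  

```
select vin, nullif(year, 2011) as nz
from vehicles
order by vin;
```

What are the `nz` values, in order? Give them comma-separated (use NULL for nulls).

2006, 2016, 2023, NULL, 2015, NULL, 2001, 2014, 2005, 2002, NULL, NULL, 2017, 2002

vin=J10: year=2006 vs 2011: differ → 2006
vin=J17: year=2016 vs 2011: differ → 2016
vin=J19: year=2023 vs 2011: differ → 2023
vin=J23: year=2011 vs 2011: equal → NULL
vin=J26: year=2015 vs 2011: differ → 2015
vin=J31: year=2011 vs 2011: equal → NULL
vin=J34: year=2001 vs 2011: differ → 2001
vin=J39: year=2014 vs 2011: differ → 2014
vin=J49: year=2005 vs 2011: differ → 2005
vin=J50: year=2002 vs 2011: differ → 2002
vin=J63: year=2011 vs 2011: equal → NULL
vin=J70: year=2011 vs 2011: equal → NULL
vin=J74: year=2017 vs 2011: differ → 2017
vin=J83: year=2002 vs 2011: differ → 2002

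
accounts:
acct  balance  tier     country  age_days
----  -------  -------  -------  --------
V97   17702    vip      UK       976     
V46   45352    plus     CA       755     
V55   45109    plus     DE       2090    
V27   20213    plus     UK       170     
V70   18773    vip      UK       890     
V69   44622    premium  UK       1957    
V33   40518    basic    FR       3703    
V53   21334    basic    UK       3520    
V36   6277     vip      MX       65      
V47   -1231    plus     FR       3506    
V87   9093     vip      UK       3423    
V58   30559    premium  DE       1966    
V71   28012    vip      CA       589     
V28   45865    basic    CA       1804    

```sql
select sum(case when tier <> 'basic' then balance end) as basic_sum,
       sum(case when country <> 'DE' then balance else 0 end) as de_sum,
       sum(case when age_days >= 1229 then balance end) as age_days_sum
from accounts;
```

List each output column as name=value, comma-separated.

basic_sum=264481, de_sum=296530, age_days_sum=235869

[basic_sum: tier <> 'basic']
acct=V97: ✓ → 17702
acct=V46: ✓ → 45352
acct=V55: ✓ → 45109
acct=V27: ✓ → 20213
acct=V70: ✓ → 18773
acct=V69: ✓ → 44622
acct=V33: ✗
acct=V53: ✗
acct=V36: ✓ → 6277
acct=V47: ✓ → -1231
acct=V87: ✓ → 9093
acct=V58: ✓ → 30559
acct=V71: ✓ → 28012
acct=V28: ✗
basic_sum = 17702 + 45352 + 45109 + 20213 + 18773 + 44622 + 6277 + -1231 + 9093 + 30559 + 28012 = 264481
—
[de_sum: country <> 'DE']
acct=V97: ✓ → 17702
acct=V46: ✓ → 45352
acct=V55: ✗
acct=V27: ✓ → 20213
acct=V70: ✓ → 18773
acct=V69: ✓ → 44622
acct=V33: ✓ → 40518
acct=V53: ✓ → 21334
acct=V36: ✓ → 6277
acct=V47: ✓ → -1231
acct=V87: ✓ → 9093
acct=V58: ✗
acct=V71: ✓ → 28012
acct=V28: ✓ → 45865
de_sum = 17702 + 45352 + 20213 + 18773 + 44622 + 40518 + 21334 + 6277 + -1231 + 9093 + 28012 + 45865 = 296530
—
[age_days_sum: age_days >= 1229]
acct=V97: ✗
acct=V46: ✗
acct=V55: ✓ → 45109
acct=V27: ✗
acct=V70: ✗
acct=V69: ✓ → 44622
acct=V33: ✓ → 40518
acct=V53: ✓ → 21334
acct=V36: ✗
acct=V47: ✓ → -1231
acct=V87: ✓ → 9093
acct=V58: ✓ → 30559
acct=V71: ✗
acct=V28: ✓ → 45865
age_days_sum = 45109 + 44622 + 40518 + 21334 + -1231 + 9093 + 30559 + 45865 = 235869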